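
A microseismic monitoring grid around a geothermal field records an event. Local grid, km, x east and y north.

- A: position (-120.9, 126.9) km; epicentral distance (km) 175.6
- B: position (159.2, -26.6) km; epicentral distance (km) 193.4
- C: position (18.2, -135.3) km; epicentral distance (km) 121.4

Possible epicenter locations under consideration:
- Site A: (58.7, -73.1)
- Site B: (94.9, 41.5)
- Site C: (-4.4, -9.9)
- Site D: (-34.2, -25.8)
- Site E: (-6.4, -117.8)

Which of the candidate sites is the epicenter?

Site D

For each candidate, compare |candidate − station| to the reported distance:
Site A: residuals A 93.2, B 82.7, C 47.2 → max 93.2 km
Site B: residuals A 56.5, B 99.7, C 71.3 → max 99.7 km
Site C: residuals A 4.1, B 28.9, C 6.0 → max 28.9 km
Site D: residuals A 0.0, B 0.0, C 0.0 → max 0.0 km
Site E: residuals A 94.6, B 4.3, C 91.2 → max 94.6 km
Only Site D has all residuals ≈ 0.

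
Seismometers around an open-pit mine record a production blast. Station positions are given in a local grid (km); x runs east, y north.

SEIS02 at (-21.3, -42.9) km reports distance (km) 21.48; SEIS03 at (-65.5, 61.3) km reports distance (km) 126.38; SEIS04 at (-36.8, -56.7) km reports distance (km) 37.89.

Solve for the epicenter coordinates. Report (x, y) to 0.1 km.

Circle about each station: (x + 21.3)² + (y + 42.9)² = 21.48²; (x + 65.5)² + (y − 61.3)² = 126.38²; (x + 36.8)² + (y + 56.7)² = 37.89².
Subtracting the SEIS02 equation from the SEIS03 and SEIS04 equations removes the quadratic terms:
-88.4 x + 208.4 y = -9756.67
-31.0 x − 27.6 y = 1300.77
Solving the 2×2 system: x ≈ -0.2, y ≈ -46.9 km.
Check against SEIS02 (with the unrounded x, y): √((x + 21.3)²+(y + 42.9)²) = 21.47 ≈ 21.48 km. ✓

x ≈ -0.2 km, y ≈ -46.9 km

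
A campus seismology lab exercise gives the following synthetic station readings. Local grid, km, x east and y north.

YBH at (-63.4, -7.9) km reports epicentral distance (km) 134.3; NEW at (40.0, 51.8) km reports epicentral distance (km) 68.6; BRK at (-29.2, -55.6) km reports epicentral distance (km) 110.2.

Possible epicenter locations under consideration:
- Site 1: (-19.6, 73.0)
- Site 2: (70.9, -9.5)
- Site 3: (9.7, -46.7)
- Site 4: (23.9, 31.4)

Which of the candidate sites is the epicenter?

Site 2

For each candidate, compare |candidate − station| to the reported distance:
Site 1: residuals YBH 42.3, NEW 5.3, BRK 18.8 → max 42.3 km
Site 2: residuals YBH 0.0, NEW 0.0, BRK 0.0 → max 0.0 km
Site 3: residuals YBH 51.5, NEW 34.5, BRK 70.3 → max 70.3 km
Site 4: residuals YBH 38.6, NEW 42.6, BRK 8.3 → max 42.6 km
Only Site 2 has all residuals ≈ 0.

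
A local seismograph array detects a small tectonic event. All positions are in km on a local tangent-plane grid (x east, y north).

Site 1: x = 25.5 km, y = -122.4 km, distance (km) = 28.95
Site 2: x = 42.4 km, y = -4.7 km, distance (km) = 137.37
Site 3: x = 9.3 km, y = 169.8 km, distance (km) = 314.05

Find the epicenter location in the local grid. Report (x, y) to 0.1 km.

Circle about each station: (x − 25.5)² + (y + 122.4)² = 28.95²; (x − 42.4)² + (y + 4.7)² = 137.37²; (x − 9.3)² + (y − 169.8)² = 314.05².
Subtracting the Site 1 equation from the Site 2 and Site 3 equations removes the quadratic terms:
33.8 x + 235.4 y = -31844.57
-32.4 x + 584.4 y = -84502.78
Solving the 2×2 system: x ≈ 46.8, y ≈ -142.0 km.

x ≈ 46.8 km, y ≈ -142.0 km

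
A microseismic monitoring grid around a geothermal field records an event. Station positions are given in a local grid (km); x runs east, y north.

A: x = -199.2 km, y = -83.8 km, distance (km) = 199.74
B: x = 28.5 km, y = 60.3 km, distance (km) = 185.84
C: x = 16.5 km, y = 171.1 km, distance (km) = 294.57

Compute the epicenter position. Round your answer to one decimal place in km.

x ≈ -3.3 km, y ≈ -122.8 km

Circle about each station: (x + 199.2)² + (y + 83.8)² = 199.74²; (x − 28.5)² + (y − 60.3)² = 185.84²; (x − 16.5)² + (y − 171.1)² = 294.57².
Subtracting pairs of circle equations eliminates x²+y² and gives linear equations (the radical axes):
455.4 x + 288.2 y = -36895.18
431.4 x + 509.8 y = -64031.04
Solving the 2×2 system: x ≈ -3.3, y ≈ -122.8 km.
Check against A (with the unrounded x, y): √((x + 199.2)²+(y + 83.8)²) = 199.75 ≈ 199.74 km. ✓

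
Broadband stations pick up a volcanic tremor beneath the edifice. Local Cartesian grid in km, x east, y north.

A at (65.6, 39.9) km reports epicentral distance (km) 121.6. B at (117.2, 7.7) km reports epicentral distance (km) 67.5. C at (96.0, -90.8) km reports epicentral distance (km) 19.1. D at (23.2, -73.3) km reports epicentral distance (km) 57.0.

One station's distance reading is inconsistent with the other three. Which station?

Solve using three stations at a time. Using A, C, D (subtract circle equations pairwise → linear system) gives (x, y) ≈ (79.7, -80.9).
Distances from that point to each station vs reported:
  A: calculated 121.6 vs reported 121.6 → residual 0.0 km
  B: calculated 96.2 vs reported 67.5 → residual 28.7 km
  C: calculated 19.1 vs reported 19.1 → residual 0.0 km
  D: calculated 57.0 vs reported 57.0 → residual 0.0 km
A, C, D are mutually consistent (residuals ≈ 0); B is off by 28.7 km.

B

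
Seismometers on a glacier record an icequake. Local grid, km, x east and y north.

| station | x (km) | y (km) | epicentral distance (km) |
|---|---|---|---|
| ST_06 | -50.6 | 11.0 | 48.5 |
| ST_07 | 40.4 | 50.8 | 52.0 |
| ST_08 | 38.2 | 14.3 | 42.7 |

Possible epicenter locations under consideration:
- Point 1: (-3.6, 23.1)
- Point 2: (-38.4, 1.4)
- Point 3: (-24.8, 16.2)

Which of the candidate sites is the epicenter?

Point 1

For each candidate, compare |candidate − station| to the reported distance:
Point 1: residuals ST_06 0.0, ST_07 0.0, ST_08 0.0 → max 0.0 km
Point 2: residuals ST_06 33.0, ST_07 41.0, ST_08 35.0 → max 41.0 km
Point 3: residuals ST_06 22.2, ST_07 21.8, ST_08 20.3 → max 22.2 km
Only Point 1 has all residuals ≈ 0.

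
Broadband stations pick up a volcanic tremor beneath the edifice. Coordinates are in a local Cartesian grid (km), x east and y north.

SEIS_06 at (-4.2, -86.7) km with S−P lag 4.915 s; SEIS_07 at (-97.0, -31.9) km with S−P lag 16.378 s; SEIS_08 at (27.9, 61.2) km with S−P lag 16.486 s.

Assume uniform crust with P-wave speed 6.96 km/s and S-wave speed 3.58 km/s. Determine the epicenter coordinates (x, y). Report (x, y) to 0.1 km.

Distance from S−P lag: d = Δt · v_P v_S / (v_P − v_S) = Δt · (6.96·3.58)/(6.96−3.58) ≈ 7.3718·Δt.
So d_SEIS_06 = 36.23, d_SEIS_07 = 120.74, d_SEIS_08 = 121.53 km.
Circle about each station: (x + 4.2)² + (y + 86.7)² = 36.23²; (x + 97.0)² + (y + 31.9)² = 120.74²; (x − 27.9)² + (y − 61.2)² = 121.53².
Subtracting pairs of circle equations eliminates x²+y² and gives linear equations (the radical axes):
-185.6 x + 109.6 y = -10373.45
64.2 x + 295.8 y = -16467.61
Solving the 2×2 system: x ≈ 20.4, y ≈ -60.1 km.
Check against SEIS_06 (with the unrounded x, y): √((x + 4.2)²+(y + 86.7)²) = 36.23 ≈ 36.23 km. ✓

(20.4, -60.1)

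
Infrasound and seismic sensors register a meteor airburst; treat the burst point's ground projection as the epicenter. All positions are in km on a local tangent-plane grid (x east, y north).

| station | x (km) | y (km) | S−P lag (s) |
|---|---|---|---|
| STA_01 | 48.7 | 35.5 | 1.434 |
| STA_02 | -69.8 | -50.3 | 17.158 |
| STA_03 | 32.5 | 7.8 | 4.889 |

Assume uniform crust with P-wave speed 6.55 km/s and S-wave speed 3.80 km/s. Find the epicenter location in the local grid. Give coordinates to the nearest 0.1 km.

Distance from S−P lag: d = Δt · v_P v_S / (v_P − v_S) = Δt · (6.55·3.80)/(6.55−3.80) ≈ 9.0509·Δt.
So d_STA_01 = 12.98, d_STA_02 = 155.30, d_STA_03 = 44.25 km.
Circle about each station: (x − 48.7)² + (y − 35.5)² = 12.98²; (x + 69.8)² + (y + 50.3)² = 155.30²; (x − 32.5)² + (y − 7.8)² = 44.25².
Subtracting pairs of circle equations eliminates x²+y² and gives linear equations (the radical axes):
-237.0 x − 171.6 y = -20179.42
-32.4 x − 55.4 y = -4304.43
Solving the 2×2 system: x ≈ 50.1, y ≈ 48.4 km.
Check against STA_01 (with the unrounded x, y): √((x − 48.7)²+(y − 35.5)²) = 12.97 ≈ 12.98 km. ✓

(50.1, 48.4)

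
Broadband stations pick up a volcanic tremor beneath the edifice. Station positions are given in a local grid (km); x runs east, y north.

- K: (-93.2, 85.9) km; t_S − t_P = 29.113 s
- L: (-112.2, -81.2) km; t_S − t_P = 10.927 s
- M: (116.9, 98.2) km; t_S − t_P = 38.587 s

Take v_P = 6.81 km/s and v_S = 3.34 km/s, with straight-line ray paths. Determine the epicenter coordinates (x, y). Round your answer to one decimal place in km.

-42.6 km east, -98.1 km north

Distance from S−P lag: d = Δt · v_P v_S / (v_P − v_S) = Δt · (6.81·3.34)/(6.81−3.34) ≈ 6.5549·Δt.
So d_K = 190.83, d_L = 71.63, d_M = 252.93 km.
Circle about each station: (x + 93.2)² + (y − 85.9)² = 190.83²; (x + 112.2)² + (y + 81.2)² = 71.63²; (x − 116.9)² + (y − 98.2)² = 252.93².
Subtracting the K equation from the L and M equations removes the quadratic terms:
-38.0 x − 334.2 y = 34402.46
420.2 x + 24.6 y = -20313.70
Solving the 2×2 system: x ≈ -42.6, y ≈ -98.1 km.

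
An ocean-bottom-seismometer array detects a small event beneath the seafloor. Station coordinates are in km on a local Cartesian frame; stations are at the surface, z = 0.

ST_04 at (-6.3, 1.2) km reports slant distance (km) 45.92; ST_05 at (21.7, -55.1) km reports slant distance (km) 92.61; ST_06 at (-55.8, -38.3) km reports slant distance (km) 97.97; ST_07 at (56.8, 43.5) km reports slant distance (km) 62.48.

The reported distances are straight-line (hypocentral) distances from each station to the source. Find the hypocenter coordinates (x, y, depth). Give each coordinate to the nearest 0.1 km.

Each station gives a sphere (x−x_i)² + (y−y_i)² + z² = d_i² (stations at z=0).
Subtracting the ST_04 sphere from ST_05 and ST_06: z² cancels, leaving linear equations in x and y:
56.0 x − 112.6 y = -3002.20
-99.0 x − 79.0 y = -2950.07
Solving: x ≈ 6.101, y ≈ 29.697 km (keep extra digits for the depth step; rounded: 6.1, 29.7).
Then from the ST_04 sphere: z² = 45.92² − (x + 6.3)² − (y − 1.2)² with x = 6.101, y = 29.697, so z ≈ 33.805 ≈ 33.8 km.
Check against ST_07 (with the unrounded solution): distance 62.48 ≈ 62.48 km. ✓

x ≈ 6.1 km, y ≈ 29.7 km, depth ≈ 33.8 km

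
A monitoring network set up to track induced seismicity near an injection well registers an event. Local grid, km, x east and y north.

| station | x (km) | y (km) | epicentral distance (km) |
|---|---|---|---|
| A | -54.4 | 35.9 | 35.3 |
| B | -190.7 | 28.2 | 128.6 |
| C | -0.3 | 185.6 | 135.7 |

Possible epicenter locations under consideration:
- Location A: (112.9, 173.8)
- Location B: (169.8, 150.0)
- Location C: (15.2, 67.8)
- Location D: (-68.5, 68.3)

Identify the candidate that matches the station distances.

Location D

For each candidate, compare |candidate − station| to the reported distance:
Location A: residuals A 181.5, B 208.1, C 21.9 → max 208.1 km
Location B: residuals A 216.3, B 251.9, C 38.1 → max 251.9 km
Location C: residuals A 41.3, B 81.1, C 16.9 → max 81.1 km
Location D: residuals A 0.0, B 0.0, C 0.0 → max 0.0 km
Only Location D has all residuals ≈ 0.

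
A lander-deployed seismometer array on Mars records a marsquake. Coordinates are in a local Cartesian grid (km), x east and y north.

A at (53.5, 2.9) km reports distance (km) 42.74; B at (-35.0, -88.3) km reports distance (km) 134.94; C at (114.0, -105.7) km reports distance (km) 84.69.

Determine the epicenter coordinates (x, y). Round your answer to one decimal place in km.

x ≈ 84.8 km, y ≈ -26.2 km

Circle about each station: (x − 53.5)² + (y − 2.9)² = 42.74²; (x + 35.0)² + (y + 88.3)² = 134.94²; (x − 114.0)² + (y + 105.7)² = 84.69².
Subtracting the A equation from the B and C equations removes the quadratic terms:
-177.0 x − 182.4 y = -10230.87
121.0 x − 217.2 y = 15952.14
Solving the 2×2 system: x ≈ 84.8, y ≈ -26.2 km.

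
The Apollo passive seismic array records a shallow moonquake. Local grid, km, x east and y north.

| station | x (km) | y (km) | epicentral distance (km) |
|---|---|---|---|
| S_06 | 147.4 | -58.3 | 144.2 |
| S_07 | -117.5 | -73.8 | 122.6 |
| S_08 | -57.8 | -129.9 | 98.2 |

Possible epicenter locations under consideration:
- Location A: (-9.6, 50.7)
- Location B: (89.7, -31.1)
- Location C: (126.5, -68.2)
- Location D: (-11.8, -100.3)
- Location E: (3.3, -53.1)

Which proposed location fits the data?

For each candidate, compare |candidate − station| to the reported distance:
Location A: residuals S_06 46.9, S_07 42.2, S_08 88.7 → max 88.7 km
Location B: residuals S_06 80.4, S_07 89.0, S_08 79.3 → max 89.0 km
Location C: residuals S_06 121.1, S_07 121.5, S_08 96.2 → max 121.5 km
Location D: residuals S_06 20.4, S_07 13.6, S_08 43.5 → max 43.5 km
Location E: residuals S_06 0.0, S_07 0.0, S_08 0.1 → max 0.1 km
Only Location E has all residuals ≈ 0.

Location E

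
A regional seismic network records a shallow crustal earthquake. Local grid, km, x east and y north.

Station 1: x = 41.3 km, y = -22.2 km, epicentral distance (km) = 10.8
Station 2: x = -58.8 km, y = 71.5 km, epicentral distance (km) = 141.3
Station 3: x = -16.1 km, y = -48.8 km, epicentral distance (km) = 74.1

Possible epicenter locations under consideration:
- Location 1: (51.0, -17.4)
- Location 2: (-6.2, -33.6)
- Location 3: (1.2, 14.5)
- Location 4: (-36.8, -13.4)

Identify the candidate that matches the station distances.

Location 1

For each candidate, compare |candidate − station| to the reported distance:
Location 1: residuals Station 1 0.0, Station 2 0.0, Station 3 0.0 → max 0.0 km
Location 2: residuals Station 1 38.0, Station 2 23.8, Station 3 56.0 → max 56.0 km
Location 3: residuals Station 1 43.6, Station 2 58.5, Station 3 8.5 → max 58.5 km
Location 4: residuals Station 1 67.8, Station 2 53.6, Station 3 33.1 → max 67.8 km
Only Location 1 has all residuals ≈ 0.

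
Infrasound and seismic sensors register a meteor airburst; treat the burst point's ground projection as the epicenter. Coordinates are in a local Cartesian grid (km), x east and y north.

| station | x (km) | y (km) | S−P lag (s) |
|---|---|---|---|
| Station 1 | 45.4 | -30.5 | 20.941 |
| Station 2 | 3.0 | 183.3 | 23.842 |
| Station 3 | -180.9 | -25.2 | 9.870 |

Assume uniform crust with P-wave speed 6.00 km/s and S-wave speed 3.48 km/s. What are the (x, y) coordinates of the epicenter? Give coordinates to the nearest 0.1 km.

x ≈ -118.2 km, y ≈ 27.3 km

Distance from S−P lag: d = Δt · v_P v_S / (v_P − v_S) = Δt · (6.00·3.48)/(6.00−3.48) ≈ 8.2857·Δt.
So d_Station 1 = 173.51, d_Station 2 = 197.55, d_Station 3 = 81.78 km.
Circle about each station: (x − 45.4)² + (y + 30.5)² = 173.51²; (x − 3.0)² + (y − 183.3)² = 197.55²; (x + 180.9)² + (y + 25.2)² = 81.78².
Subtracting the Station 1 equation from the Station 2 and Station 3 equations removes the quadratic terms:
-84.8 x + 427.6 y = 21696.20
-452.6 x + 10.6 y = 53786.19
Solving the 2×2 system: x ≈ -118.2, y ≈ 27.3 km.
Check against Station 1 (with the unrounded x, y): √((x − 45.4)²+(y + 30.5)²) = 173.51 ≈ 173.51 km. ✓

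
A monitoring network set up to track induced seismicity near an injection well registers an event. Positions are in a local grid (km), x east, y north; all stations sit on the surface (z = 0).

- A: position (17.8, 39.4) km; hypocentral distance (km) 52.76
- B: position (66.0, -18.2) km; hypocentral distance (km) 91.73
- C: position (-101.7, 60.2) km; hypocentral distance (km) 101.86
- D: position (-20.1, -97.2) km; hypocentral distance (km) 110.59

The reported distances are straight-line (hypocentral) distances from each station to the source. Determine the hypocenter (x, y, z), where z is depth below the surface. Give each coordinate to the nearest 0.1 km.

x ≈ -17.1 km, y ≈ 10.1 km, depth ≈ 26.6 km

Each station gives a sphere (x−x_i)² + (y−y_i)² + z² = d_i² (stations at z=0).
Subtracting the A sphere from B and C: z² cancels, leaving linear equations in x and y:
96.4 x − 115.2 y = -2812.74
-239.0 x + 41.6 y = 4505.89
Solving: x ≈ -17.093, y ≈ 10.113 km (keep extra digits for the depth step; rounded: -17.1, 10.1).
Then from the A sphere: z² = 52.76² − (x − 17.8)² − (y − 39.4)² with x = -17.093, y = 10.113, so z ≈ 26.615 ≈ 26.6 km.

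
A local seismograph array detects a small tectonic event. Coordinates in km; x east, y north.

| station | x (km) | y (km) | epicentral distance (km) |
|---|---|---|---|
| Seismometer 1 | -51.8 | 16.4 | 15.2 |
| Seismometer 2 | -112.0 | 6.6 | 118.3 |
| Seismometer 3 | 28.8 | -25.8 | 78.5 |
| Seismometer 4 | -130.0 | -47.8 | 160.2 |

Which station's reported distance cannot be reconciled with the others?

Solve using three stations at a time. Using Seismometer 2, Seismometer 3, Seismometer 4 (subtract circle equations pairwise → linear system) gives (x, y) ≈ (-0.8, 46.9).
Distances from that point to each station vs reported:
  Seismometer 1: calculated 59.4 vs reported 15.2 → residual 44.2 km
  Seismometer 2: calculated 118.3 vs reported 118.3 → residual 0.0 km
  Seismometer 3: calculated 78.5 vs reported 78.5 → residual 0.0 km
  Seismometer 4: calculated 160.2 vs reported 160.2 → residual 0.0 km
Seismometer 2, Seismometer 3, Seismometer 4 are mutually consistent (residuals ≈ 0); Seismometer 1 is off by 44.2 km.

Seismometer 1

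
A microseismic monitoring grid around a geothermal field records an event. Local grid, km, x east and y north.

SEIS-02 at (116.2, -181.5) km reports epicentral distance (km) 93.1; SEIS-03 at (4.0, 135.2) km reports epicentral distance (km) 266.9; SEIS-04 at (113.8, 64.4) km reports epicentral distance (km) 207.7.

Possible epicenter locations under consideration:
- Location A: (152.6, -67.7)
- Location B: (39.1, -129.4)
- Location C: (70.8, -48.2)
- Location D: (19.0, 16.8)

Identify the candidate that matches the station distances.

Location B

For each candidate, compare |candidate − station| to the reported distance:
Location A: residuals SEIS-02 26.4, SEIS-03 15.4, SEIS-04 70.0 → max 70.0 km
Location B: residuals SEIS-02 0.0, SEIS-03 0.0, SEIS-04 0.0 → max 0.0 km
Location C: residuals SEIS-02 47.7, SEIS-03 71.7, SEIS-04 87.2 → max 87.2 km
Location D: residuals SEIS-02 127.7, SEIS-03 147.6, SEIS-04 101.6 → max 147.6 km
Only Location B has all residuals ≈ 0.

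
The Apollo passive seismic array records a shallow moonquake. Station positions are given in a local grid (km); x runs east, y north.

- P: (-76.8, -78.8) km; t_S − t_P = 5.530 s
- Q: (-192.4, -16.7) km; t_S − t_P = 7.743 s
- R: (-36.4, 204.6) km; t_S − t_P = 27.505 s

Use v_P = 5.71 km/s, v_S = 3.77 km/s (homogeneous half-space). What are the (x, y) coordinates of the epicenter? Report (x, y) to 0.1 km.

x ≈ -138.0 km, y ≈ -83.2 km

Distance from S−P lag: d = Δt · v_P v_S / (v_P − v_S) = Δt · (5.71·3.77)/(5.71−3.77) ≈ 11.0962·Δt.
So d_P = 61.36, d_Q = 85.92, d_R = 305.20 km.
Circle about each station: (x + 76.8)² + (y + 78.8)² = 61.36²; (x + 192.4)² + (y + 16.7)² = 85.92²; (x + 36.4)² + (y − 204.6)² = 305.20².
Subtracting pairs of circle equations eliminates x²+y² and gives linear equations (the radical axes):
-231.2 x + 124.2 y = 21571.77
80.8 x + 566.8 y = -58303.55
Solving the 2×2 system: x ≈ -138.0, y ≈ -83.2 km.
Check against P (with the unrounded x, y): √((x + 76.8)²+(y + 78.8)²) = 61.35 ≈ 61.36 km. ✓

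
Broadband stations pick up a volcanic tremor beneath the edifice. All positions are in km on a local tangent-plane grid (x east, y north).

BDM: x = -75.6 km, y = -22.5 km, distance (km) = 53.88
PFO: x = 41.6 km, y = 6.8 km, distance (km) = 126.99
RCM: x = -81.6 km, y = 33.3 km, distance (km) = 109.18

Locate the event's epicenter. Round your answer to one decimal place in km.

Circle about each station: (x + 75.6)² + (y + 22.5)² = 53.88²; (x − 41.6)² + (y − 6.8)² = 126.99²; (x + 81.6)² + (y − 33.3)² = 109.18².
Subtracting pairs of circle equations eliminates x²+y² and gives linear equations (the radical axes):
234.4 x + 58.6 y = -17668.22
-12.0 x + 111.6 y = -7471.38
Solving the 2×2 system: x ≈ -57.1, y ≈ -73.1 km.
Check against BDM (with the unrounded x, y): √((x + 75.6)²+(y + 22.5)²) = 53.86 ≈ 53.88 km. ✓

-57.1 km east, -73.1 km north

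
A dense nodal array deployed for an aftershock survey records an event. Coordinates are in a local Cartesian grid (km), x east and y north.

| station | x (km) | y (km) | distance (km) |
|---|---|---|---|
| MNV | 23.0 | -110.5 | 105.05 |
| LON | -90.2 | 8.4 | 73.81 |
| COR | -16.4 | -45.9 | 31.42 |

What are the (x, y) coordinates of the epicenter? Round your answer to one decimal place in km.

(-20.1, -14.7)

Circle about each station: (x − 23.0)² + (y + 110.5)² = 105.05²; (x + 90.2)² + (y − 8.4)² = 73.81²; (x + 16.4)² + (y + 45.9)² = 31.42².
Subtracting pairs of circle equations eliminates x²+y² and gives linear equations (the radical axes):
-226.4 x + 237.8 y = 1054.94
-78.8 x + 129.2 y = -315.19
Solving the 2×2 system: x ≈ -20.1, y ≈ -14.7 km.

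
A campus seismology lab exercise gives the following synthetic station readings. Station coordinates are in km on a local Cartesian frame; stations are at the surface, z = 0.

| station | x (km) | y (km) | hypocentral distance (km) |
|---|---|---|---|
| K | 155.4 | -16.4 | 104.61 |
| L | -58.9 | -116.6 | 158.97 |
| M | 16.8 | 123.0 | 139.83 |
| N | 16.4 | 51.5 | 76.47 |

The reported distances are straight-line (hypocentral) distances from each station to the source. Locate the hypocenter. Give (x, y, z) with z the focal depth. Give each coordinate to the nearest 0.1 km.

Each station gives a sphere (x−x_i)² + (y−y_i)² + z² = d_i² (stations at z=0).
Subtracting the K sphere from L and M: z² cancels, leaving linear equations in x and y:
-428.6 x − 200.4 y = -21681.56
-277.2 x + 278.8 y = -17616.06
Solving: x ≈ 54.701, y ≈ -8.798 km (keep extra digits for the depth step; rounded: 54.7, -8.8).
Then from the K sphere: z² = 104.61² − (x − 155.4)² − (y + 16.4)² with x = 54.701, y = -8.798, so z ≈ 27.298 ≈ 27.3 km.

x ≈ 54.7 km, y ≈ -8.8 km, depth ≈ 27.3 km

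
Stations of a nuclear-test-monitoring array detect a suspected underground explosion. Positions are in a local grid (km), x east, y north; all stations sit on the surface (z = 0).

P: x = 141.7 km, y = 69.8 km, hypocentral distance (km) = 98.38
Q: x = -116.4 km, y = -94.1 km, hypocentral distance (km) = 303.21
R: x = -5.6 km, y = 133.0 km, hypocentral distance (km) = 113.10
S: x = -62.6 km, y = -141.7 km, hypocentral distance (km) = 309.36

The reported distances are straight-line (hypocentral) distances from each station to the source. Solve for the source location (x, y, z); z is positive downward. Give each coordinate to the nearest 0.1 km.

Each station gives a sphere (x−x_i)² + (y−y_i)² + z² = d_i² (stations at z=0).
Subtracting the P sphere from Q and R: z² cancels, leaving linear equations in x and y:
-516.2 x − 327.8 y = -84804.84
-294.6 x + 126.4 y = -10343.56
Solving: x ≈ 87.197, y ≈ 121.397 km (keep extra digits for the depth step; rounded: 87.2, 121.4).
Then from the P sphere: z² = 98.38² − (x − 141.7)² − (y − 69.8)² with x = 87.197, y = 121.397, so z ≈ 63.607 ≈ 63.6 km.
Check against S (with the unrounded solution): distance 309.36 ≈ 309.36 km. ✓

x ≈ 87.2 km, y ≈ 121.4 km, depth ≈ 63.6 km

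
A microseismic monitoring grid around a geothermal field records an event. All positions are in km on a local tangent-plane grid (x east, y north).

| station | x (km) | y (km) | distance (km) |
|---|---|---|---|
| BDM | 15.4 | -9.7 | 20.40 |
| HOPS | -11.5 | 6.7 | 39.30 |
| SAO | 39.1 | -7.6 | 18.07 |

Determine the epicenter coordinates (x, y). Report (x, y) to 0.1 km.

Circle about each station: (x − 15.4)² + (y + 9.7)² = 20.40²; (x + 11.5)² + (y − 6.7)² = 39.30²; (x − 39.1)² + (y + 7.6)² = 18.07².
Subtracting pairs of circle equations eliminates x²+y² and gives linear equations (the radical axes):
-53.8 x + 32.8 y = -1282.44
47.4 x + 4.2 y = 1344.96
Solving the 2×2 system: x ≈ 27.8, y ≈ 6.5 km.

(27.8, 6.5)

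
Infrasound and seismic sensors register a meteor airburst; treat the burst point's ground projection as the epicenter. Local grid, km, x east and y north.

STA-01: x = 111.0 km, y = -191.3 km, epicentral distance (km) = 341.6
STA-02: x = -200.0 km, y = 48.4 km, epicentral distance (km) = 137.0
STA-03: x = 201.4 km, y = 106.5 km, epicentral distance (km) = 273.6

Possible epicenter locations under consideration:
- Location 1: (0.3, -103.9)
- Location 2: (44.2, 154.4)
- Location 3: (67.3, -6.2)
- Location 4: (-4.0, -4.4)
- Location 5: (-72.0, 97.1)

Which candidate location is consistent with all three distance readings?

For each candidate, compare |candidate − station| to the reported distance:
Location 1: residuals STA-01 200.6, STA-02 114.6, STA-03 17.4 → max 200.6 km
Location 2: residuals STA-01 10.5, STA-02 129.2, STA-03 109.3 → max 129.2 km
Location 3: residuals STA-01 151.4, STA-02 135.8, STA-03 98.4 → max 151.4 km
Location 4: residuals STA-01 122.2, STA-02 66.0, STA-03 40.2 → max 122.2 km
Location 5: residuals STA-01 0.0, STA-02 0.0, STA-03 0.0 → max 0.0 km
Only Location 5 has all residuals ≈ 0.

Location 5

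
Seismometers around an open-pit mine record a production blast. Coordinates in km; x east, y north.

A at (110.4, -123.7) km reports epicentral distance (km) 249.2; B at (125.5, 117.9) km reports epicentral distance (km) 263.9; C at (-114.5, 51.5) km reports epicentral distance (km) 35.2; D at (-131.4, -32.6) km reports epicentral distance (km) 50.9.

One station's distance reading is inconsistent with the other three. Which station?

Solve using three stations at a time. Using B, C, D (subtract circle equations pairwise → linear system) gives (x, y) ≈ (-118.1, 16.5).
Distances from that point to each station vs reported:
  A: calculated 268.1 vs reported 249.2 → residual 18.9 km
  B: calculated 263.9 vs reported 263.9 → residual 0.0 km
  C: calculated 35.2 vs reported 35.2 → residual 0.0 km
  D: calculated 50.9 vs reported 50.9 → residual 0.0 km
B, C, D are mutually consistent (residuals ≈ 0); A is off by 18.9 km.

A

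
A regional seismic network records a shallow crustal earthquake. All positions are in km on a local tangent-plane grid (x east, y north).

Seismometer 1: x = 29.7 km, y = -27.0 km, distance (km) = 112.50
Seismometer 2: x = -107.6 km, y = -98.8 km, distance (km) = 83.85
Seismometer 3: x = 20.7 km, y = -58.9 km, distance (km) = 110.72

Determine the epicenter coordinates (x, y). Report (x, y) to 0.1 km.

Circle about each station: (x − 29.7)² + (y + 27.0)² = 112.50²; (x + 107.6)² + (y + 98.8)² = 83.85²; (x − 20.7)² + (y + 58.9)² = 110.72².
Subtracting pairs of circle equations eliminates x²+y² and gives linear equations (the radical axes):
-274.6 x − 143.6 y = 25353.54
-18.0 x − 63.8 y = 2683.94
Solving the 2×2 system: x ≈ -82.5, y ≈ -18.8 km.
Check against Seismometer 1 (with the unrounded x, y): √((x − 29.7)²+(y + 27.0)²) = 112.50 ≈ 112.50 km. ✓

-82.5 km east, -18.8 km north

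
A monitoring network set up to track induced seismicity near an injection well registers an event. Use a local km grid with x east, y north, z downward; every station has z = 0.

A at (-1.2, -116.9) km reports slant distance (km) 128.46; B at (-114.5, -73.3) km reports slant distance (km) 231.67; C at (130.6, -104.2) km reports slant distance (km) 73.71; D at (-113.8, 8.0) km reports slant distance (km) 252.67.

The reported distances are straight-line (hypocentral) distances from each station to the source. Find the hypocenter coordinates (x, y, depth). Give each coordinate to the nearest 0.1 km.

Each station gives a sphere (x−x_i)² + (y−y_i)² + z² = d_i² (stations at z=0).
Subtracting the A sphere from B and C: z² cancels, leaving linear equations in x and y:
-226.6 x + 87.2 y = -32352.93
263.6 x + 25.4 y = 25315.76
Solving: x ≈ 105.398, y ≈ -97.130 km (keep extra digits for the depth step; rounded: 105.4, -97.1).
Then from the A sphere: z² = 128.46² − (x + 1.2)² − (y + 116.9)² with x = 105.398, y = -97.130, so z ≈ 68.906 ≈ 68.9 km.

(105.4, -97.1, 68.9)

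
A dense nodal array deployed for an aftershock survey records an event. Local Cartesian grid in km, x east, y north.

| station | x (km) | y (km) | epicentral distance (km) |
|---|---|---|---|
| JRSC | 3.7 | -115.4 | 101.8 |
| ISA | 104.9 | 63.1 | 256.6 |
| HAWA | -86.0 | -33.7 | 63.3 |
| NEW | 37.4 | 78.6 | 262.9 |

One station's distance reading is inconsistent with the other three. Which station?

Solve using three stations at a time. Using JRSC, ISA, HAWA (subtract circle equations pairwise → linear system) gives (x, y) ≈ (-96.3, -96.2).
Distances from that point to each station vs reported:
  JRSC: calculated 101.8 vs reported 101.8 → residual 0.0 km
  ISA: calculated 256.6 vs reported 256.6 → residual 0.0 km
  HAWA: calculated 63.3 vs reported 63.3 → residual 0.0 km
  NEW: calculated 220.0 vs reported 262.9 → residual 42.9 km
JRSC, ISA, HAWA are mutually consistent (residuals ≈ 0); NEW is off by 42.9 km.

NEW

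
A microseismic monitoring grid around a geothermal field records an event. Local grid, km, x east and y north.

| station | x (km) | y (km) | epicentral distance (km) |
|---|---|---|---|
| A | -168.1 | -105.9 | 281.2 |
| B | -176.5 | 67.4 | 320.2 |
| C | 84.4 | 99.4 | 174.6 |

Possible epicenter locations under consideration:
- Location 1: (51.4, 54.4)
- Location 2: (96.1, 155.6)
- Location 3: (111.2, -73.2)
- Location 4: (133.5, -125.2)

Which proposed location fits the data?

For each candidate, compare |candidate − station| to the reported distance:
Location 1: residuals A 9.4, B 91.9, C 118.8 → max 118.8 km
Location 2: residuals A 90.5, B 33.7, C 117.2 → max 117.2 km
Location 3: residuals A 0.0, B 0.0, C 0.1 → max 0.1 km
Location 4: residuals A 21.0, B 44.8, C 55.3 → max 55.3 km
Only Location 3 has all residuals ≈ 0.

Location 3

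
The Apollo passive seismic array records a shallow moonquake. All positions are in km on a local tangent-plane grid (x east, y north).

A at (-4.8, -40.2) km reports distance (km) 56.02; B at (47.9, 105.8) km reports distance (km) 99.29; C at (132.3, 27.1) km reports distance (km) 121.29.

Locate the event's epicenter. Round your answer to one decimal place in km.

11.8 km east, 13.3 km north

Circle about each station: (x + 4.8)² + (y + 40.2)² = 56.02²; (x − 47.9)² + (y − 105.8)² = 99.29²; (x − 132.3)² + (y − 27.1)² = 121.29².
Subtracting the A equation from the B and C equations removes the quadratic terms:
105.4 x + 292.0 y = 5128.71
274.2 x + 134.6 y = 5025.60
Solving the 2×2 system: x ≈ 11.8, y ≈ 13.3 km.
Check against A (with the unrounded x, y): √((x + 4.8)²+(y + 40.2)²) = 56.02 ≈ 56.02 km. ✓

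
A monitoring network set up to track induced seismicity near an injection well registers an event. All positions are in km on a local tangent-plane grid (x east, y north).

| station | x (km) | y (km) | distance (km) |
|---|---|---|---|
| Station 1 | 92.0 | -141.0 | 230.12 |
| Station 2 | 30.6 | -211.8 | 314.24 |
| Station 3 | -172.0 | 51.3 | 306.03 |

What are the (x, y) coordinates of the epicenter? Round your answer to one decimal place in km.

(132.1, 85.6)

Circle about each station: (x − 92.0)² + (y + 141.0)² = 230.12²; (x − 30.6)² + (y + 211.8)² = 314.24²; (x + 172.0)² + (y − 51.3)² = 306.03².
Subtracting the Station 1 equation from the Station 2 and Station 3 equations removes the quadratic terms:
-122.8 x − 141.6 y = -28340.96
-528.0 x + 384.6 y = -36828.46
Solving the 2×2 system: x ≈ 132.1, y ≈ 85.6 km.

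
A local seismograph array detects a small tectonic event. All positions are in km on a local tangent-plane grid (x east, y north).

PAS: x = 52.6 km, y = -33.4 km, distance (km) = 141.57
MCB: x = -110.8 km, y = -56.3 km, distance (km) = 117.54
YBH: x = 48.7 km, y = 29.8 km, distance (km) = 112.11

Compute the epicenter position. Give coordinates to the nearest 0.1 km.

Circle about each station: (x − 52.6)² + (y + 33.4)² = 141.57²; (x + 110.8)² + (y + 56.3)² = 117.54²; (x − 48.7)² + (y − 29.8)² = 112.11².
Subtracting pairs of circle equations eliminates x²+y² and gives linear equations (the radical axes):
-326.8 x − 45.8 y = 17790.42
-7.8 x + 126.4 y = 6850.82
Solving the 2×2 system: x ≈ -61.5, y ≈ 50.4 km.
Check against PAS (with the unrounded x, y): √((x − 52.6)²+(y + 33.4)²) = 141.57 ≈ 141.57 km. ✓

-61.5 km east, 50.4 km north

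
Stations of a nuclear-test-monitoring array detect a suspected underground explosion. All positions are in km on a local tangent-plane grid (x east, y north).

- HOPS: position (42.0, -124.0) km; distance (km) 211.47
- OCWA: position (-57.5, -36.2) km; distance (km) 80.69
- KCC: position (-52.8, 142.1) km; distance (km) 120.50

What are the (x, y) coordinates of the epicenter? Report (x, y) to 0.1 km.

Circle about each station: (x − 42.0)² + (y + 124.0)² = 211.47²; (x + 57.5)² + (y + 36.2)² = 80.69²; (x + 52.8)² + (y − 142.1)² = 120.50².
Subtracting the HOPS equation from the OCWA and KCC equations removes the quadratic terms:
-199.0 x + 175.6 y = 25685.37
-189.6 x + 532.2 y = 36039.56
Solving the 2×2 system: x ≈ -101.1, y ≈ 31.7 km.

(-101.1, 31.7)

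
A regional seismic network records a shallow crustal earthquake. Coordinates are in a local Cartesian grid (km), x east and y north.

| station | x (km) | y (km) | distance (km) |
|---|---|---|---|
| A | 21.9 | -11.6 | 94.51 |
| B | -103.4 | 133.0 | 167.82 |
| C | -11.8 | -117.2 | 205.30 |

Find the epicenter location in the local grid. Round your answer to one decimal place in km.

54.8 km east, 77.0 km north

Circle about each station: (x − 21.9)² + (y + 11.6)² = 94.51²; (x + 103.4)² + (y − 133.0)² = 167.82²; (x + 11.8)² + (y + 117.2)² = 205.30².
Subtracting the A equation from the B and C equations removes the quadratic terms:
-250.6 x + 289.2 y = 8534.98
-67.4 x − 211.2 y = -19955.04
Solving the 2×2 system: x ≈ 54.8, y ≈ 77.0 km.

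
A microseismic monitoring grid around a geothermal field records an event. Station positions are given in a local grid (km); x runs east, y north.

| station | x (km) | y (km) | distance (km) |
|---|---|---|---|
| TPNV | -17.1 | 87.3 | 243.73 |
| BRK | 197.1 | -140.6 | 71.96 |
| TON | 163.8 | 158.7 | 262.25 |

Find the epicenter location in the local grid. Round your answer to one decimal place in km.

(136.3, -102.1)

Circle about each station: (x + 17.1)² + (y − 87.3)² = 243.73²; (x − 197.1)² + (y + 140.6)² = 71.96²; (x − 163.8)² + (y − 158.7)² = 262.25².
Subtracting pairs of circle equations eliminates x²+y² and gives linear equations (the radical axes):
428.4 x − 455.8 y = 104929.14
361.8 x + 142.8 y = 34731.68
Solving the 2×2 system: x ≈ 136.3, y ≈ -102.1 km.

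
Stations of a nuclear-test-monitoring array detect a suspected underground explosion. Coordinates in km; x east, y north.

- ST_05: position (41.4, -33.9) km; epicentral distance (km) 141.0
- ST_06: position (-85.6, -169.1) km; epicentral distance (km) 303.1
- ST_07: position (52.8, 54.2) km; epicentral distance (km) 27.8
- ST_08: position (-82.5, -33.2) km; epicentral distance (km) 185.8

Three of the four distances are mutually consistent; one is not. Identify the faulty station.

ST_07

Solve using three stations at a time. Using ST_05, ST_06, ST_08 (subtract circle equations pairwise → linear system) gives (x, y) ≈ (39.3, 107.0).
Distances from that point to each station vs reported:
  ST_05: calculated 140.9 vs reported 141.0 → residual 0.1 km
  ST_06: calculated 303.1 vs reported 303.1 → residual 0.0 km
  ST_07: calculated 54.5 vs reported 27.8 → residual 26.7 km
  ST_08: calculated 185.8 vs reported 185.8 → residual 0.0 km
ST_05, ST_06, ST_08 are mutually consistent (residuals ≈ 0); ST_07 is off by 26.7 km.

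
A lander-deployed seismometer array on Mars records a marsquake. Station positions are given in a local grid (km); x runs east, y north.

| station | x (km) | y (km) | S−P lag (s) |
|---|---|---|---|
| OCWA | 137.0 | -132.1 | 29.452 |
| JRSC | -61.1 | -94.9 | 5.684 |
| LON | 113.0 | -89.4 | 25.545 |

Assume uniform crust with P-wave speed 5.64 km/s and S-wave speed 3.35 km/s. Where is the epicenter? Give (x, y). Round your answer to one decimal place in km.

-96.2 km east, -63.8 km north

Distance from S−P lag: d = Δt · v_P v_S / (v_P − v_S) = Δt · (5.64·3.35)/(5.64−3.35) ≈ 8.2507·Δt.
So d_OCWA = 243.00, d_JRSC = 46.90, d_LON = 210.76 km.
Circle about each station: (x − 137.0)² + (y + 132.1)² = 243.00²; (x + 61.1)² + (y + 94.9)² = 46.90²; (x − 113.0)² + (y + 89.4)² = 210.76².
Subtracting the OCWA equation from the JRSC and LON equations removes the quadratic terms:
-396.2 x + 74.4 y = 33369.20
-48.0 x + 85.4 y = -828.83
Solving the 2×2 system: x ≈ -96.2, y ≈ -63.8 km.
Check against OCWA (with the unrounded x, y): √((x − 137.0)²+(y + 132.1)²) = 243.00 ≈ 243.00 km. ✓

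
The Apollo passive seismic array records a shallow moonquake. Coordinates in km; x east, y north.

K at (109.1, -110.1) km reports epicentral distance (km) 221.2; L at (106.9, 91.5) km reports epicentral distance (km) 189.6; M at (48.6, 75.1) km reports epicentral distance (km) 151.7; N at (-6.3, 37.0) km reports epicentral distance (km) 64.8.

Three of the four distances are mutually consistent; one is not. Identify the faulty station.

Solve using three stations at a time. Using K, L, N (subtract circle equations pairwise → linear system) gives (x, y) ≈ (-69.1, 21.0).
Distances from that point to each station vs reported:
  K: calculated 221.2 vs reported 221.2 → residual 0.0 km
  L: calculated 189.6 vs reported 189.6 → residual 0.0 km
  M: calculated 129.5 vs reported 151.7 → residual 22.2 km
  N: calculated 64.8 vs reported 64.8 → residual 0.0 km
K, L, N are mutually consistent (residuals ≈ 0); M is off by 22.2 km.

M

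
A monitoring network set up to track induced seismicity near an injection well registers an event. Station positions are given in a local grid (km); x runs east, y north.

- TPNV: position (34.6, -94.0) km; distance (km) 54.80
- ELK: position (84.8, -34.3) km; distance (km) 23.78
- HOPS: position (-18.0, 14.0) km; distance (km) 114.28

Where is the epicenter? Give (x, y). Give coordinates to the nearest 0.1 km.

Circle about each station: (x − 34.6)² + (y + 94.0)² = 54.80²; (x − 84.8)² + (y + 34.3)² = 23.78²; (x + 18.0)² + (y − 14.0)² = 114.28².
Subtracting the TPNV equation from the ELK and HOPS equations removes the quadratic terms:
100.4 x + 119.4 y = 771.92
-105.2 x + 216.0 y = -19570.04
Solving the 2×2 system: x ≈ 73.1, y ≈ -55.0 km.

73.1 km east, -55.0 km north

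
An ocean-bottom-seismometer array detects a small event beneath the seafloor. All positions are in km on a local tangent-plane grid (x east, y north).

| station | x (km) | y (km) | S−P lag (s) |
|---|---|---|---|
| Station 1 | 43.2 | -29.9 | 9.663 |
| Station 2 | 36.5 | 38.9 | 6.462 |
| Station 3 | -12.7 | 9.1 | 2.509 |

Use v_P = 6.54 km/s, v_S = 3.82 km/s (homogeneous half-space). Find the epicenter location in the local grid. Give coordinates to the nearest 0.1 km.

-22.2 km east, 30.1 km north

Distance from S−P lag: d = Δt · v_P v_S / (v_P − v_S) = Δt · (6.54·3.82)/(6.54−3.82) ≈ 9.1849·Δt.
So d_Station 1 = 88.75, d_Station 2 = 59.35, d_Station 3 = 23.04 km.
Circle about each station: (x − 43.2)² + (y + 29.9)² = 88.75²; (x − 36.5)² + (y − 38.9)² = 59.35²; (x + 12.7)² + (y − 9.1)² = 23.04².
Subtracting pairs of circle equations eliminates x²+y² and gives linear equations (the radical axes):
-13.4 x + 137.6 y = 4439.35
-111.8 x + 78.0 y = 4829.57
Solving the 2×2 system: x ≈ -22.2, y ≈ 30.1 km.
Check against Station 1 (with the unrounded x, y): √((x − 43.2)²+(y + 29.9)²) = 88.75 ≈ 88.75 km. ✓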